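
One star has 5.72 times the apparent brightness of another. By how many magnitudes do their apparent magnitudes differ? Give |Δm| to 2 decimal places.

|Δm| ≈ 1.89

Pogson: Δm = −2.5 log₁₀(ratio) = −2.5 log₁₀(5.72) = −2.5 × 0.7574 = -1.893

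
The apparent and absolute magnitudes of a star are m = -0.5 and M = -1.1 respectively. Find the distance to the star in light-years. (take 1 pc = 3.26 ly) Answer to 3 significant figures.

d ≈ 43.0 ly

Distance modulus: m − M = -0.5 − (-1.1) = 0.600
m − M = 5 log₁₀ d − 5
log₁₀ d = (m − M)/5 + 1 = 1.1200
d = 10^1.1200 = 13.18 pc
= 42.98 ly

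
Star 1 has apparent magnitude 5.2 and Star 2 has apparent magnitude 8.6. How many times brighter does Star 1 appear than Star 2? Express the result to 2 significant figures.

Δm = 5.2 − (8.6) = -3.4
Flux ratio = 10^(−0.4 Δm) = 10^(−0.4 × -3.4) = 10^1.360 = 22.91

23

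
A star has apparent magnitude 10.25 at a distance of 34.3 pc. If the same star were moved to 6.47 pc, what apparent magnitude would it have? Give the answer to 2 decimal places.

m ≈ 6.63

Flux ∝ 1/d², so Δm = 5 log₁₀(d₂/d₁) = 5 log₁₀(6.47/34.3) = -3.622
m₂ = m₁ + Δm = 10.25 + (-3.622) = 6.628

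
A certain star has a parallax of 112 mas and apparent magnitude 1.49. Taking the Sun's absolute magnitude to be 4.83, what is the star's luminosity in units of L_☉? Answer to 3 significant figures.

d = 1/p = 1000/112 mas = 8.929 pc
M = m − 5 log₁₀ d + 5 = 1.49 − 5·0.9508 + 5 = 1.736
M − M_☉ = 1.736 − 4.83 = -3.094
L/L_☉ = 10^(−0.4 × -3.094) = 17.28

L/L_☉ ≈ 17.3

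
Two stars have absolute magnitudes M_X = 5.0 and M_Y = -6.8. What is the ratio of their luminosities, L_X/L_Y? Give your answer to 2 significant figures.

ΔM = M_X − M_Y = 11.8
L_X/L_Y = 10^(−0.4 ΔM) = 10^-4.720 = 1.905×10^-5

L_X/L_Y ≈ 1.9×10^-5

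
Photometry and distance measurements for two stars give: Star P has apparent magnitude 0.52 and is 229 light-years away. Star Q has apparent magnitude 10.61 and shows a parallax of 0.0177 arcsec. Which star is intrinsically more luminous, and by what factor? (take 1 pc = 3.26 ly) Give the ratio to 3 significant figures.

Star P: d = 229 ly / 3.26 = 70.25 pc
Star P: M = m − 5 log₁₀ d + 5 = 0.52 − 5·1.8466 + 5 = -3.713
Star Q: d = 1/p = 1/0.0177″ = 56.50 pc
Star Q: M = m − 5 log₁₀ d + 5 = 10.61 − 5·1.7520 + 5 = 6.850
ΔM = M_P − M_Q = -3.713 − (6.850) = -10.563; smaller M is more luminous → Star P.
L ratio = 10^(0.4 |ΔM|) = 10^4.225 = 16800

Star P is more luminous, by a factor of 16800.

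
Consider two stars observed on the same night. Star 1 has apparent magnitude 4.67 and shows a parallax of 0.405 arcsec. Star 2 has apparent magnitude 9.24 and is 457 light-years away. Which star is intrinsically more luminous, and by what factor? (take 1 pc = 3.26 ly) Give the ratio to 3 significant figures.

Star 2 is more luminous, by a factor of 47.9.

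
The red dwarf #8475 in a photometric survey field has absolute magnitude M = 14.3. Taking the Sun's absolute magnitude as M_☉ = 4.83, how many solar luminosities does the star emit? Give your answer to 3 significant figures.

L/L_☉ ≈ 1.63×10^-4

M − M_☉ = 14.3 − 4.83 = 9.470
L/L_☉ = 10^(−0.4 (M − M_☉)) = 10^-3.788 = 1.629×10^-4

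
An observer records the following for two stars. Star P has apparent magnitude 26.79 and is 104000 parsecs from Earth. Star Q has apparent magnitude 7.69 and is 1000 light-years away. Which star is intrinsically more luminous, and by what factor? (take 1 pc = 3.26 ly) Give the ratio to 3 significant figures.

Star Q is more luminous, by a factor of 380.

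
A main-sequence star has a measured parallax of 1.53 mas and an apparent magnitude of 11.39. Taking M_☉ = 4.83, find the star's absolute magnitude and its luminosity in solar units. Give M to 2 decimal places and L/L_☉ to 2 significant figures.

M ≈ 2.31; L/L_☉ ≈ 10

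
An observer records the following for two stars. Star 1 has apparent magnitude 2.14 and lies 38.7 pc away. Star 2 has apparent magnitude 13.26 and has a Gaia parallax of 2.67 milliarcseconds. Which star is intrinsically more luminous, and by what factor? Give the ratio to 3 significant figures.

Star 1: M = m − 5 log₁₀ d + 5 = 2.14 − 5·1.5877 + 5 = -0.799
Star 2: p = 2.67 mas = 2.67×10^-3″ → d = 1/p = 374.5 pc
Star 2: M = m − 5 log₁₀ d + 5 = 13.26 − 5·2.5735 + 5 = 5.393
ΔM = M_1 − M_2 = -0.799 − (5.393) = -6.191; smaller M is more luminous → Star 1.
L ratio = 10^(0.4 |ΔM|) = 10^2.476 = 299.5

Star 1 is more luminous, by a factor of 300.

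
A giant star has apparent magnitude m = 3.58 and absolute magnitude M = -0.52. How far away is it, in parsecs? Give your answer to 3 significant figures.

d ≈ 66.1 pc

μ = m − M = 4.100
m − M = 5 log₁₀ d − 5
log₁₀ d = (m − M)/5 + 1 = 1.8200
d = 10^1.8200 = 66.07 pc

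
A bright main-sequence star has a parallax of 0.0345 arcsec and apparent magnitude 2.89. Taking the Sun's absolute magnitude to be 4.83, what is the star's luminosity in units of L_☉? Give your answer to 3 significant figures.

L/L_☉ ≈ 50.2

d = 1/p = 1/0.0345″ = 28.99 pc
M = m − 5 log₁₀ d + 5 = 2.89 − 5·1.4622 + 5 = 0.579
M − M_☉ = 0.579 − 4.83 = -4.251
L/L_☉ = 10^(−0.4 × -4.251) = 50.16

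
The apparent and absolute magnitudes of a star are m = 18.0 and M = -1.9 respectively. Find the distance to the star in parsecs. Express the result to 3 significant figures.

d ≈ 95500 pc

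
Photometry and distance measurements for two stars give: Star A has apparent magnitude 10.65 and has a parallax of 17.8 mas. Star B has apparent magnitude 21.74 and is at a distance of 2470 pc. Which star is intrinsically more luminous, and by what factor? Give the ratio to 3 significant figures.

Star A is more luminous, by a factor of 14.1.

Star A: p = 17.8 mas = 0.0178″ → d = 1/p = 56.18 pc
Star A: M = m − 5 log₁₀ d + 5 = 10.65 − 5·1.7496 + 5 = 6.902
Star B: M = m − 5 log₁₀ d + 5 = 21.74 − 5·3.3927 + 5 = 9.777
ΔM = M_A − M_B = 6.902 − (9.777) = -2.874; smaller M is more luminous → Star A.
L ratio = 10^(0.4 |ΔM|) = 10^1.150 = 14.12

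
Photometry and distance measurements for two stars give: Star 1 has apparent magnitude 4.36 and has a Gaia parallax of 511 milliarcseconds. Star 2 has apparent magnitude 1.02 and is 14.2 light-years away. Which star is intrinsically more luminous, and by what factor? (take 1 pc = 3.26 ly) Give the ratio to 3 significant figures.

Star 1: p = 511 mas = 0.511″ → d = 1/p = 1.957 pc
Star 1: M = m − 5 log₁₀ d + 5 = 4.36 − 5·0.2916 + 5 = 7.902
Star 2: d = 14.2 ly / 3.26 = 4.356 pc
Star 2: M = m − 5 log₁₀ d + 5 = 1.02 − 5·0.6391 + 5 = 2.825
ΔM = M_1 − M_2 = 7.902 − (2.825) = 5.077; smaller M is more luminous → Star 2.
L ratio = 10^(0.4 |ΔM|) = 10^2.031 = 107.4

Star 2 is more luminous, by a factor of 107.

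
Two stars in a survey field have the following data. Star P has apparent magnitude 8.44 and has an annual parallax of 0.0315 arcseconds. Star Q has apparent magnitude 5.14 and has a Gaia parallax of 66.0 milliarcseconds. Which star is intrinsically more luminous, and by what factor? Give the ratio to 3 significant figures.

Star Q is more luminous, by a factor of 4.76.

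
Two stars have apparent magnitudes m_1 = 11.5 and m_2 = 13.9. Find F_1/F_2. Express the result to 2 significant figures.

Δm = 11.5 − (13.9) = -2.4
Flux ratio = 10^(−0.4 Δm) = 10^(−0.4 × -2.4) = 10^0.960 = 9.120

F_1/F_2 ≈ 9.1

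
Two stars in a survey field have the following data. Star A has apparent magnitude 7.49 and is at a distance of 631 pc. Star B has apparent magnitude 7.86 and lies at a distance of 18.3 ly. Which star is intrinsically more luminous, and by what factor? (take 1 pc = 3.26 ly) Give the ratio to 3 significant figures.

Star A is more luminous, by a factor of 17800.

Star A: M = m − 5 log₁₀ d + 5 = 7.49 − 5·2.8000 + 5 = -1.510
Star B: d = 18.3 ly / 3.26 = 5.613 pc
Star B: M = m − 5 log₁₀ d + 5 = 7.86 − 5·0.7492 + 5 = 9.114
ΔM = M_A − M_B = -1.510 − (9.114) = -10.624; smaller M is more luminous → Star A.
L ratio = 10^(0.4 |ΔM|) = 10^4.250 = 17770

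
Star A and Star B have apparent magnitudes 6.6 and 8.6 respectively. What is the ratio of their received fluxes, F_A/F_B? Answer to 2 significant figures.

F_A/F_B ≈ 6.3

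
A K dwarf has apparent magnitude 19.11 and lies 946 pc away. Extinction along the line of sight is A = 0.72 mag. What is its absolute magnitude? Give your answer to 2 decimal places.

M ≈ 8.51

5 log₁₀(d/10 pc) = 5 log₁₀(946.0) − 5 = 9.879
M = m − 5 log₁₀(d/10) − A = 19.11 − 9.879 − 0.72 = 8.511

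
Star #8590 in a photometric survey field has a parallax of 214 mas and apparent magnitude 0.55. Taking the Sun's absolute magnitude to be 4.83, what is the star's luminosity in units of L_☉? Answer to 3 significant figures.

d = 1/p = 1000/214 mas = 4.673 pc
M = m − 5 log₁₀ d + 5 = 0.55 − 5·0.6696 + 5 = 2.202
M − M_☉ = 2.202 − 4.83 = -2.628
L/L_☉ = 10^(−0.4 × -2.628) = 11.25

L/L_☉ ≈ 11.3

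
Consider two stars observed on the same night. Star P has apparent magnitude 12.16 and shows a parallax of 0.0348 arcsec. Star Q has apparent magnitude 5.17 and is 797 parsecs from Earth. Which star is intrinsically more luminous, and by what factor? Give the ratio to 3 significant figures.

Star Q is more luminous, by a factor of 481000.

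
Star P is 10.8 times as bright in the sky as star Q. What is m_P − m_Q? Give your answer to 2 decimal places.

Pogson: Δm = −2.5 log₁₀(ratio) = −2.5 log₁₀(10.8) = −2.5 × 1.0334 = -2.584
Star P is brighter, so it has the smaller magnitude: the difference is negative.

m_P − m_Q ≈ -2.58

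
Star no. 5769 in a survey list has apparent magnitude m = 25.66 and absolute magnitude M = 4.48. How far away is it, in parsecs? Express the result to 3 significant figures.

Distance modulus: m − M = 25.66 − (4.48) = 21.180
m − M = 5 log₁₀ d − 5
log₁₀ d = (m − M)/5 + 1 = 5.2360
d = 10^5.2360 = 172200 pc

d ≈ 172000 pc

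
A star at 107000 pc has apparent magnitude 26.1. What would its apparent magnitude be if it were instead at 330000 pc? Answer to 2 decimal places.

m ≈ 28.55

Flux ∝ 1/d², so Δm = 5 log₁₀(d₂/d₁) = 5 log₁₀(330000/107000) = 2.446
m₂ = m₁ + Δm = 26.1 + (2.446) = 28.546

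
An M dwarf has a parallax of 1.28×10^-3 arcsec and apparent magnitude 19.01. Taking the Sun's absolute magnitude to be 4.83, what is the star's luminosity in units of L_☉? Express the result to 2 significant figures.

L/L_☉ ≈ 0.013

d = 1/p = 1/1.28×10^-3″ = 781.2 pc
M = m − 5 log₁₀ d + 5 = 19.01 − 5·2.8928 + 5 = 9.546
M − M_☉ = 9.546 − 4.83 = 4.716
L/L_☉ = 10^(−0.4 × 4.716) = 0.01299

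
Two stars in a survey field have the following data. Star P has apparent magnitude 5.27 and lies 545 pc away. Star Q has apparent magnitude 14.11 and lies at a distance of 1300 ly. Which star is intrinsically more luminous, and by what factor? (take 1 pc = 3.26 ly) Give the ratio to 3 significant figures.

Star P: M = m − 5 log₁₀ d + 5 = 5.27 − 5·2.7364 + 5 = -3.412
Star Q: d = 1300 ly / 3.26 = 398.8 pc
Star Q: M = m − 5 log₁₀ d + 5 = 14.11 − 5·2.6007 + 5 = 6.106
ΔM = M_P − M_Q = -3.412 − (6.106) = -9.518; smaller M is more luminous → Star P.
L ratio = 10^(0.4 |ΔM|) = 10^3.807 = 6417

Star P is more luminous, by a factor of 6420.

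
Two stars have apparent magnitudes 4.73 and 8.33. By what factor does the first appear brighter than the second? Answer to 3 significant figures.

Magnitude difference = -3.60
Flux ratio = 10^(−0.4 Δm) = 10^(−0.4 × -3.60) = 10^1.440 = 27.54

27.5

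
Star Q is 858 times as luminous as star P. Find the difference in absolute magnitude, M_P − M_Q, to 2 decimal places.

Pogson: ΔM = −2.5 log₁₀(ratio) = −2.5 log₁₀(858) = −2.5 × 2.9335 = -7.334
Star Q is brighter so has the smaller magnitude: M_P − M_Q is positive.

M_P − M_Q ≈ 7.33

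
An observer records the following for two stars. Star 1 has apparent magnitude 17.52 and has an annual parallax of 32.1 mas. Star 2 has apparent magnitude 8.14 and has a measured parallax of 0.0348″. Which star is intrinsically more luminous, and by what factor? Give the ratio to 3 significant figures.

Star 2 is more luminous, by a factor of 4810.

Star 1: p = 32.1 mas = 0.0321″ → d = 1/p = 31.15 pc
Star 1: M = m − 5 log₁₀ d + 5 = 17.52 − 5·1.4935 + 5 = 15.053
Star 2: d = 1/p = 1/0.0348″ = 28.74 pc
Star 2: M = m − 5 log₁₀ d + 5 = 8.14 − 5·1.4584 + 5 = 5.848
ΔM = M_1 − M_2 = 15.053 − (5.848) = 9.205; smaller M is more luminous → Star 2.
L ratio = 10^(0.4 |ΔM|) = 10^3.682 = 4807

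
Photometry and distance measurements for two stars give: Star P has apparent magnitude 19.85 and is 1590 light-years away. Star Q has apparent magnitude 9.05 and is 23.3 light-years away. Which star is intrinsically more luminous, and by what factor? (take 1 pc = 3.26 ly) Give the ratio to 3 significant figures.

Star Q is more luminous, by a factor of 4.49.

Star P: d = 1590 ly / 3.26 = 487.7 pc
Star P: M = m − 5 log₁₀ d + 5 = 19.85 − 5·2.6882 + 5 = 11.409
Star Q: d = 23.3 ly / 3.26 = 7.147 pc
Star Q: M = m − 5 log₁₀ d + 5 = 9.05 − 5·0.8541 + 5 = 9.779
ΔM = M_P − M_Q = 11.409 − (9.779) = 1.630; smaller M is more luminous → Star Q.
L ratio = 10^(0.4 |ΔM|) = 10^0.652 = 4.487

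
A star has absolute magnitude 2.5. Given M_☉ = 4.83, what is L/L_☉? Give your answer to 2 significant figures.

L/L_☉ ≈ 8.6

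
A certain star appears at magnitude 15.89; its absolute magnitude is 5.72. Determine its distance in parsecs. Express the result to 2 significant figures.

d ≈ 1100 pc

μ = m − M = 10.170
m − M = 5 log₁₀ d − 5
log₁₀ d = (m − M)/5 + 1 = 3.0340
d = 10^3.0340 = 1081 pc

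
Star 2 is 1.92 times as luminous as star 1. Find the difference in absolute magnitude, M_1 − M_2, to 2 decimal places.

Pogson: ΔM = −2.5 log₁₀(ratio) = −2.5 log₁₀(1.92) = −2.5 × 0.2833 = -0.708
Star 2 is brighter so has the smaller magnitude: M_1 − M_2 is positive.

M_1 − M_2 ≈ 0.71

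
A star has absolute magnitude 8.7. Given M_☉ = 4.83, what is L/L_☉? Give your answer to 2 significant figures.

L/L_☉ ≈ 0.028

M − M_☉ = 8.7 − 4.83 = 3.870
L/L_☉ = 10^(−0.4 (M − M_☉)) = 10^-1.548 = 0.02831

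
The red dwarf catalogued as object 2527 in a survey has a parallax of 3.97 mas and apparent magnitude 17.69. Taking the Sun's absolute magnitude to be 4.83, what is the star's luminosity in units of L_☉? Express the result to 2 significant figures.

d = 1/p = 1000/3.97 mas = 251.9 pc
M = m − 5 log₁₀ d + 5 = 17.69 − 5·2.4012 + 5 = 10.684
M − M_☉ = 10.684 − 4.83 = 5.854
L/L_☉ = 10^(−0.4 × 5.854) = 4.554×10^-3

L/L_☉ ≈ 4.6×10^-3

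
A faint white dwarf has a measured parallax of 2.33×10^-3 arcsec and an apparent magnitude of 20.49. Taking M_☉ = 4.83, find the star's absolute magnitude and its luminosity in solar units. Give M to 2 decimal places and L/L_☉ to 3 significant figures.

d = 1/p = 1/2.33×10^-3″ = 429.2 pc
M = m − 5 log₁₀ d + 5 = 20.49 − 5·2.6326 + 5 = 12.327
M − M_☉ = 12.327 − 4.83 = 7.497
L/L_☉ = 10^(−0.4 × 7.497) = 1.003×10^-3

M ≈ 12.33; L/L_☉ ≈ 1.00×10^-3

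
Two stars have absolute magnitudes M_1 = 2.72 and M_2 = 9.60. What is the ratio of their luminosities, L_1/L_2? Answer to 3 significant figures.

L_1/L_2 ≈ 565

ΔM = M_1 − M_2 = -6.88
L_1/L_2 = 10^(−0.4 ΔM) = 10^2.752 = 564.9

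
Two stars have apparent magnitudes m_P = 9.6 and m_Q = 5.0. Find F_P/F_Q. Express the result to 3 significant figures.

F_P/F_Q ≈ 0.0145

Δm = 9.6 − (5.0) = 4.6
Flux ratio = 10^(−0.4 Δm) = 10^(−0.4 × 4.6) = 10^-1.840 = 0.01445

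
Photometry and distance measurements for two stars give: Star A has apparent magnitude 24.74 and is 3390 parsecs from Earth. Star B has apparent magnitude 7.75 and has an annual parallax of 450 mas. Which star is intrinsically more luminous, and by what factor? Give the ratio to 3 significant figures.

Star B is more luminous, by a factor of 2.69.

Star A: M = m − 5 log₁₀ d + 5 = 24.74 − 5·3.5302 + 5 = 12.089
Star B: p = 450 mas = 0.450″ → d = 1/p = 2.222 pc
Star B: M = m − 5 log₁₀ d + 5 = 7.75 − 5·0.3468 + 5 = 11.016
ΔM = M_A − M_B = 12.089 − (11.016) = 1.073; smaller M is more luminous → Star B.
L ratio = 10^(0.4 |ΔM|) = 10^0.429 = 2.686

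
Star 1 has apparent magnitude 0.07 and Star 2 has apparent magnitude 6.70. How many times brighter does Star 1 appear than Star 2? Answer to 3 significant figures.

Δm = 0.07 − (6.70) = -6.63
Flux ratio = 10^(−0.4 Δm) = 10^(−0.4 × -6.63) = 10^2.652 = 448.7

449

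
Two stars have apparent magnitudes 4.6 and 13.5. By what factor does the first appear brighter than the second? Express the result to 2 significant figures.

3600

Magnitude difference = -8.9
Flux ratio = 10^(−0.4 Δm) = 10^(−0.4 × -8.9) = 10^3.560 = 3631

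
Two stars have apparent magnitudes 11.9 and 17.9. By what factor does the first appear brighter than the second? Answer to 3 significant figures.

251

Δm = 11.9 − (17.9) = -6.0
Flux ratio = 10^(−0.4 Δm) = 10^(−0.4 × -6.0) = 10^2.400 = 251.2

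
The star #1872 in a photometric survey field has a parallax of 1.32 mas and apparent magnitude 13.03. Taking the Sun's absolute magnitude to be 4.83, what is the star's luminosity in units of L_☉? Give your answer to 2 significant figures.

d = 1/p = 1000/1.32 mas = 757.6 pc
M = m − 5 log₁₀ d + 5 = 13.03 − 5·2.8794 + 5 = 3.633
M − M_☉ = 3.633 − 4.83 = -1.197
L/L_☉ = 10^(−0.4 × -1.197) = 3.012

L/L_☉ ≈ 3.0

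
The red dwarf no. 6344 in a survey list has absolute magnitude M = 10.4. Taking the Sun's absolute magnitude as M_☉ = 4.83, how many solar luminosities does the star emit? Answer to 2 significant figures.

M − M_☉ = 10.4 − 4.83 = 5.570
L/L_☉ = 10^(−0.4 (M − M_☉)) = 10^-2.228 = 5.916×10^-3

L/L_☉ ≈ 5.9×10^-3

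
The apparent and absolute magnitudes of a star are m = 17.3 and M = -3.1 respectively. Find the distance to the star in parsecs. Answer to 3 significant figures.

d ≈ 120000 pc

μ = m − M = 20.400
m − M = 5 log₁₀ d − 5
log₁₀ d = (m − M)/5 + 1 = 5.0800
d = 10^5.0800 = 120200 pc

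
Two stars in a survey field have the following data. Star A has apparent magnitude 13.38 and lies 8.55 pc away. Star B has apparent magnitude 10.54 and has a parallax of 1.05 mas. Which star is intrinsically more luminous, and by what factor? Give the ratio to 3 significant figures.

Star B is more luminous, by a factor of 170000.

Star A: M = m − 5 log₁₀ d + 5 = 13.38 − 5·0.9320 + 5 = 13.720
Star B: p = 1.05 mas = 1.05×10^-3″ → d = 1/p = 952.4 pc
Star B: M = m − 5 log₁₀ d + 5 = 10.54 − 5·2.9788 + 5 = 0.646
ΔM = M_A − M_B = 13.720 − (0.646) = 13.074; smaller M is more luminous → Star B.
L ratio = 10^(0.4 |ΔM|) = 10^5.230 = 169700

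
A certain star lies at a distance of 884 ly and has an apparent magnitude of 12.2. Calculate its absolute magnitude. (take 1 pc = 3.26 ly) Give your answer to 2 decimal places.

d = 884 ly / 3.26 = 271.2 pc
5 log₁₀(d/10 pc) = 5 log₁₀(271.2) − 5 = 7.166
M = m − 5 log₁₀(d/10) = 12.2 − 7.166 = 5.034

M ≈ 5.03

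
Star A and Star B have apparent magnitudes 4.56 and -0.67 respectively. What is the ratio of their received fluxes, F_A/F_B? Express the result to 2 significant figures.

F_A/F_B ≈ 8.1×10^-3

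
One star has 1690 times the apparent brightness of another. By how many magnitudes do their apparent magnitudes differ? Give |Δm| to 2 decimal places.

|Δm| ≈ 8.07

Pogson: Δm = −2.5 log₁₀(ratio) = −2.5 log₁₀(1690) = −2.5 × 3.2279 = -8.070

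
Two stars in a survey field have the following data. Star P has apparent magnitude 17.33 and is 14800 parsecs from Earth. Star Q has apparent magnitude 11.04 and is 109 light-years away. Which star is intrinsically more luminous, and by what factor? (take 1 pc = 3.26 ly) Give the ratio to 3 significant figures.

Star P is more luminous, by a factor of 597.

Star P: M = m − 5 log₁₀ d + 5 = 17.33 − 5·4.1703 + 5 = 1.479
Star Q: d = 109 ly / 3.26 = 33.44 pc
Star Q: M = m − 5 log₁₀ d + 5 = 11.04 − 5·1.5242 + 5 = 8.419
ΔM = M_P − M_Q = 1.479 − (8.419) = -6.940; smaller M is more luminous → Star P.
L ratio = 10^(0.4 |ΔM|) = 10^2.776 = 597.2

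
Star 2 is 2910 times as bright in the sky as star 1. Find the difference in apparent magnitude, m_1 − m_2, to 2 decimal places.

Pogson: Δm = −2.5 log₁₀(ratio) = −2.5 log₁₀(2910) = −2.5 × 3.4639 = -8.660
Star 2 is brighter so has the smaller magnitude: m_1 − m_2 is positive.

m_1 − m_2 ≈ 8.66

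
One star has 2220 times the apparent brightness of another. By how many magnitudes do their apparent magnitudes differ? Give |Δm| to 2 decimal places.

|Δm| ≈ 8.37

Pogson: Δm = −2.5 log₁₀(ratio) = −2.5 log₁₀(2220) = −2.5 × 3.3464 = -8.366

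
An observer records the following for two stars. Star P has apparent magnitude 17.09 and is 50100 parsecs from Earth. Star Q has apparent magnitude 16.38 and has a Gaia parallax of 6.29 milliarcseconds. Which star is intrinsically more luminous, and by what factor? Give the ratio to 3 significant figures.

Star P is more luminous, by a factor of 51600.

Star P: M = m − 5 log₁₀ d + 5 = 17.09 − 5·4.6998 + 5 = -1.409
Star Q: p = 6.29 mas = 6.29×10^-3″ → d = 1/p = 159.0 pc
Star Q: M = m − 5 log₁₀ d + 5 = 16.38 − 5·2.2013 + 5 = 10.373
ΔM = M_P − M_Q = -1.409 − (10.373) = -11.782; smaller M is more luminous → Star P.
L ratio = 10^(0.4 |ΔM|) = 10^4.713 = 51640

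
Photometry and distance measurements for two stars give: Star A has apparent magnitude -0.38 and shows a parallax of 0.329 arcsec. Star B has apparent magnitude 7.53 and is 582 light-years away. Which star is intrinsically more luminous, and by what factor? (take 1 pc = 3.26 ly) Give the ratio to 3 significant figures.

Star A: d = 1/p = 1/0.329″ = 3.040 pc
Star A: M = m − 5 log₁₀ d + 5 = -0.38 − 5·0.4828 + 5 = 2.206
Star B: d = 582 ly / 3.26 = 178.5 pc
Star B: M = m − 5 log₁₀ d + 5 = 7.53 − 5·2.2517 + 5 = 1.271
ΔM = M_A − M_B = 2.206 − (1.271) = 0.935; smaller M is more luminous → Star B.
L ratio = 10^(0.4 |ΔM|) = 10^0.374 = 2.365

Star B is more luminous, by a factor of 2.36.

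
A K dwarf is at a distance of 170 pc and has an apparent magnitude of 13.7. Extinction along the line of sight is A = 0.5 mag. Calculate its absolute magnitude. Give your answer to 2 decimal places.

M ≈ 7.05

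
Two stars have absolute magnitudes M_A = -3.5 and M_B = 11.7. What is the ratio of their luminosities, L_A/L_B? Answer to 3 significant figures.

L_A/L_B ≈ 1.20×10^6

ΔM = M_A − M_B = -15.2
L_A/L_B = 10^(−0.4 ΔM) = 10^6.080 = 1.202×10^6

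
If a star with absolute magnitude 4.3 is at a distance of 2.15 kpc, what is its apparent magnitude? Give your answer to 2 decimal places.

d = 2.15 kpc = 2150 pc
m = M + 5 log₁₀ d − 5 = 4.3 + 5·3.3324 − 5 = 15.962

m ≈ 15.96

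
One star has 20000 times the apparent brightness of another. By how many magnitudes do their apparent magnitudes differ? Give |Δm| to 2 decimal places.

Pogson: Δm = −2.5 log₁₀(ratio) = −2.5 log₁₀(20000) = −2.5 × 4.3010 = -10.753

|Δm| ≈ 10.75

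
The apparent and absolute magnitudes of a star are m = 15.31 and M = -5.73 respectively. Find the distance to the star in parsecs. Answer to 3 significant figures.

μ = m − M = 21.040
m − M = 5 log₁₀ d − 5
log₁₀ d = (m − M)/5 + 1 = 5.2080
d = 10^5.2080 = 161400 pc

d ≈ 161000 pc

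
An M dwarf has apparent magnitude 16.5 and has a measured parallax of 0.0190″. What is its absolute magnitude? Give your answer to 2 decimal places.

M ≈ 12.89

d = 1/p = 1/0.0190″ = 52.63 pc
5 log₁₀(d/10 pc) = 5 log₁₀(52.63) − 5 = 3.606
M = m − 5 log₁₀(d/10) = 16.5 − 3.606 = 12.894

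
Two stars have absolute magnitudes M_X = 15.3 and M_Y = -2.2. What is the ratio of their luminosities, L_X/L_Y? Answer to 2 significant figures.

L_X/L_Y ≈ 1.0×10^-7

ΔM = M_X − M_Y = 17.5
L_X/L_Y = 10^(−0.4 ΔM) = 10^-7.000 = 1.000×10^-7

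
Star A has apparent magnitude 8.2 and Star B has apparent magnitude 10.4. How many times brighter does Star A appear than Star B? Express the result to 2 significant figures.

Magnitude difference = -2.2
Flux ratio = 10^(−0.4 Δm) = 10^(−0.4 × -2.2) = 10^0.880 = 7.586

7.6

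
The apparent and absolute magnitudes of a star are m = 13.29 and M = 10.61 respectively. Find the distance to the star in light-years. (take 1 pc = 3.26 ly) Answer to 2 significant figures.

Distance modulus: m − M = 13.29 − (10.61) = 2.680
m − M = 5 log₁₀ d − 5
log₁₀ d = (m − M)/5 + 1 = 1.5360
d = 10^1.5360 = 34.36 pc
= 112.0 ly

d ≈ 110 ly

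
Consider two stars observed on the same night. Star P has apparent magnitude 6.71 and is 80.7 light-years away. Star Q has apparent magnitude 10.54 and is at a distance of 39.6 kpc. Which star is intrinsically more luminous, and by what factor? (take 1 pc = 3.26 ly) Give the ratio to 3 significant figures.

Star Q is more luminous, by a factor of 75200.

Star P: d = 80.7 ly / 3.26 = 24.75 pc
Star P: M = m − 5 log₁₀ d + 5 = 6.71 − 5·1.3937 + 5 = 4.742
Star Q: d = 39.6 kpc = 39600 pc
Star Q: M = m − 5 log₁₀ d + 5 = 10.54 − 5·4.5977 + 5 = -7.448
ΔM = M_P − M_Q = 4.742 − (-7.448) = 12.190; smaller M is more luminous → Star Q.
L ratio = 10^(0.4 |ΔM|) = 10^4.876 = 75180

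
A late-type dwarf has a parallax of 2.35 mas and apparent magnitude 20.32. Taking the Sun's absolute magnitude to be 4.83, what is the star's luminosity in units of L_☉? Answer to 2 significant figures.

d = 1/p = 1000/2.35 mas = 425.5 pc
M = m − 5 log₁₀ d + 5 = 20.32 − 5·2.6289 + 5 = 12.175
M − M_☉ = 12.175 − 4.83 = 7.345
L/L_☉ = 10^(−0.4 × 7.345) = 1.153×10^-3

L/L_☉ ≈ 1.2×10^-3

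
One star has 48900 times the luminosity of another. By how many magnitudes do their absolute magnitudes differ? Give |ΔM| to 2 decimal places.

|ΔM| ≈ 11.72

Pogson: ΔM = −2.5 log₁₀(ratio) = −2.5 log₁₀(48900) = −2.5 × 4.6893 = -11.723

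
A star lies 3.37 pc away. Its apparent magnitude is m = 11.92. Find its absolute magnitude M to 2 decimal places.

5 log₁₀(d/10 pc) = 5 log₁₀(3.370) − 5 = -2.362
M = m − 5 log₁₀(d/10) = 11.92 + 2.362 = 14.282

M ≈ 14.28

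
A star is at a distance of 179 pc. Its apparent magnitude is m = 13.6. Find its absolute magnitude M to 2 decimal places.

5 log₁₀(d/10 pc) = 5 log₁₀(179.0) − 5 = 6.264
M = m − 5 log₁₀(d/10) = 13.6 − 6.264 = 7.336

M ≈ 7.34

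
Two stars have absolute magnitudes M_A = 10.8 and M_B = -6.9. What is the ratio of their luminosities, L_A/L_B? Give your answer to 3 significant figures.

L_A/L_B ≈ 8.32×10^-8

ΔM = M_A − M_B = 17.7
L_A/L_B = 10^(−0.4 ΔM) = 10^-7.080 = 8.318×10^-8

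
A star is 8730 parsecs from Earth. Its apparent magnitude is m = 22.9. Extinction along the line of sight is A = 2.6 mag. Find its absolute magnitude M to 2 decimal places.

M ≈ 5.59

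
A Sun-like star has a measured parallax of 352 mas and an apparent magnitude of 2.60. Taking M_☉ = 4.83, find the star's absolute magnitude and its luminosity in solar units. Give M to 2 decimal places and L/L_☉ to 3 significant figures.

M ≈ 5.33; L/L_☉ ≈ 0.629

d = 1/p = 1000/352 mas = 2.841 pc
M = m − 5 log₁₀ d + 5 = 2.60 − 5·0.4535 + 5 = 5.333
M − M_☉ = 5.333 − 4.83 = 0.503
L/L_☉ = 10^(−0.4 × 0.503) = 0.6294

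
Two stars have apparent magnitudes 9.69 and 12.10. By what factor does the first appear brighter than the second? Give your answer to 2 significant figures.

9.2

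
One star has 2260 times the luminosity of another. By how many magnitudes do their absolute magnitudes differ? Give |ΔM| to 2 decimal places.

|ΔM| ≈ 8.39

Pogson: ΔM = −2.5 log₁₀(ratio) = −2.5 log₁₀(2260) = −2.5 × 3.3541 = -8.385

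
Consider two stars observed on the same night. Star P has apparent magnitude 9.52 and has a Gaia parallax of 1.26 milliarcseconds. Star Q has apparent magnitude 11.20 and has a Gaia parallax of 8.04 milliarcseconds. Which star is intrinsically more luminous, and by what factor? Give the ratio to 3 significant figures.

Star P is more luminous, by a factor of 191.

Star P: p = 1.26 mas = 1.26×10^-3″ → d = 1/p = 793.7 pc
Star P: M = m − 5 log₁₀ d + 5 = 9.52 − 5·2.8996 + 5 = 0.022
Star Q: p = 8.04 mas = 8.04×10^-3″ → d = 1/p = 124.4 pc
Star Q: M = m − 5 log₁₀ d + 5 = 11.20 − 5·2.0947 + 5 = 5.726
ΔM = M_P − M_Q = 0.022 − (5.726) = -5.704; smaller M is more luminous → Star P.
L ratio = 10^(0.4 |ΔM|) = 10^2.282 = 191.3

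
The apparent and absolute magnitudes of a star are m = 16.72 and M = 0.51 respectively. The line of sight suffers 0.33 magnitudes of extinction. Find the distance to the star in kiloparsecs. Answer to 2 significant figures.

d ≈ 15 kpc

m − M = 5 log₁₀(d/10 pc) + A  ⇒  16.72 − (0.51) − 0.33 = 5 log₁₀(d/10)
15.880 = 5 log₁₀(d/10)
log₁₀ d = (m − M − A)/5 + 1 = 4.1760
d = 10^4.1760 = 15000 pc
= 15.00 kpc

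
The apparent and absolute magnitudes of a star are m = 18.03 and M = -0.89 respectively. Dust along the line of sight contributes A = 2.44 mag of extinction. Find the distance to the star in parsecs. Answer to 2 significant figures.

d ≈ 20000 pc

m − M = 5 log₁₀(d/10 pc) + A  ⇒  18.03 − (-0.89) − 2.44 = 5 log₁₀(d/10)
16.480 = 5 log₁₀(d/10)
log₁₀ d = (m − M − A)/5 + 1 = 4.2960
d = 10^4.2960 = 19770 pc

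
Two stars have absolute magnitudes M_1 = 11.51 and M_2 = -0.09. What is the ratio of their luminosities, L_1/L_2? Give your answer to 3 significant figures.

L_1/L_2 ≈ 2.29×10^-5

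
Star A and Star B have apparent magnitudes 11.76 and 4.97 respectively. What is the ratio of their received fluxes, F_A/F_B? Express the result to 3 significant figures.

F_A/F_B ≈ 1.92×10^-3

Magnitude difference = 6.79
Flux ratio = 10^(−0.4 Δm) = 10^(−0.4 × 6.79) = 10^-2.716 = 1.923×10^-3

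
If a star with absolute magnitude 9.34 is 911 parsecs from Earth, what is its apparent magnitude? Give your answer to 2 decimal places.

m ≈ 19.14

m = M + 5 log₁₀ d − 5 = 9.34 + 5·2.9595 − 5 = 19.138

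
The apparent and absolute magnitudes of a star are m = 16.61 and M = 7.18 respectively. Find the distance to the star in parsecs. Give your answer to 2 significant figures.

d ≈ 770 pc

μ = m − M = 9.430
m − M = 5 log₁₀ d − 5
log₁₀ d = (m − M)/5 + 1 = 2.8860
d = 10^2.8860 = 769.1 pc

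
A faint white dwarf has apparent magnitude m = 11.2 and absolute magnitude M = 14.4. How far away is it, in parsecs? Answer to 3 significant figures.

d ≈ 2.29 pc

Distance modulus: m − M = 11.2 − (14.4) = -3.200
m − M = 5 log₁₀ d − 5
log₁₀ d = (m − M)/5 + 1 = 0.3600
d = 10^0.3600 = 2.291 pc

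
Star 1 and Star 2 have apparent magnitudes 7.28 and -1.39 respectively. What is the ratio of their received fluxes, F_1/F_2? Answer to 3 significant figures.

F_1/F_2 ≈ 3.40×10^-4

Δm = 7.28 − (-1.39) = 8.67
Flux ratio = 10^(−0.4 Δm) = 10^(−0.4 × 8.67) = 10^-3.468 = 3.404×10^-4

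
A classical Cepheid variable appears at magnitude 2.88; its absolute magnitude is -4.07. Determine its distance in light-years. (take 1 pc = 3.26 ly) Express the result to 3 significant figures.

d ≈ 800 ly

Distance modulus: m − M = 2.88 − (-4.07) = 6.950
m − M = 5 log₁₀ d − 5
log₁₀ d = (m − M)/5 + 1 = 2.3900
d = 10^2.3900 = 245.5 pc
= 800.2 ly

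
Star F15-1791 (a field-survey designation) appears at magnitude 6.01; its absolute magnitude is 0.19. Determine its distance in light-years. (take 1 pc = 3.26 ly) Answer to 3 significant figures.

μ = m − M = 5.820
m − M = 5 log₁₀ d − 5
log₁₀ d = (m − M)/5 + 1 = 2.1640
d = 10^2.1640 = 145.9 pc
= 475.6 ly

d ≈ 476 ly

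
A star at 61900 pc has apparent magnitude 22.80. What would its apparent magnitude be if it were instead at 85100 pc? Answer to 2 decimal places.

Flux ∝ 1/d², so Δm = 5 log₁₀(d₂/d₁) = 5 log₁₀(85100/61900) = 0.691
m₂ = m₁ + Δm = 22.80 + (0.691) = 23.491

m ≈ 23.49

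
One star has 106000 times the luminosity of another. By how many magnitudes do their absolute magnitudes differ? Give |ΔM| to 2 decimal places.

|ΔM| ≈ 12.56

Pogson: ΔM = −2.5 log₁₀(ratio) = −2.5 log₁₀(106000) = −2.5 × 5.0253 = -12.563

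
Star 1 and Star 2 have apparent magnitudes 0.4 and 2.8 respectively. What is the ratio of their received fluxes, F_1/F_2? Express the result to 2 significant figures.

Δm = 0.4 − (2.8) = -2.4
Flux ratio = 10^(−0.4 Δm) = 10^(−0.4 × -2.4) = 10^0.960 = 9.120

F_1/F_2 ≈ 9.1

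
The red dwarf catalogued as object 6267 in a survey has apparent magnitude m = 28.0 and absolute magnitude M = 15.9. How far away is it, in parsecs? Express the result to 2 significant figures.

d ≈ 2600 pc

μ = m − M = 12.100
m − M = 5 log₁₀ d − 5
log₁₀ d = (m − M)/5 + 1 = 3.4200
d = 10^3.4200 = 2630 pc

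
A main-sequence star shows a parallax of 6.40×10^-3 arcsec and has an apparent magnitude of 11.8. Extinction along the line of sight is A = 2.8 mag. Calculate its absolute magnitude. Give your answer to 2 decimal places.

d = 1/p = 1/6.40×10^-3″ = 156.2 pc
5 log₁₀(d/10 pc) = 5 log₁₀(156.2) − 5 = 5.969
M = m − 5 log₁₀(d/10) − A = 11.8 − 5.969 − 2.8 = 3.031

M ≈ 3.03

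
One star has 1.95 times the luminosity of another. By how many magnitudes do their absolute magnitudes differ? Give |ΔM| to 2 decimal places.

Pogson: ΔM = −2.5 log₁₀(ratio) = −2.5 log₁₀(1.95) = −2.5 × 0.2900 = -0.725

|ΔM| ≈ 0.73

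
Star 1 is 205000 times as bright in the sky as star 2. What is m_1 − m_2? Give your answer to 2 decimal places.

Pogson: Δm = −2.5 log₁₀(ratio) = −2.5 log₁₀(205000) = −2.5 × 5.3118 = -13.279
Star 1 is brighter, so it has the smaller magnitude: the difference is negative.

m_1 − m_2 ≈ -13.28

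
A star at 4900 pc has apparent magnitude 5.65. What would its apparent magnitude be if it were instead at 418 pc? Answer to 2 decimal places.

m ≈ 0.30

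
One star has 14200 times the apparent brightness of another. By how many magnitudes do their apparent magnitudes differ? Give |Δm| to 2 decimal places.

Pogson: Δm = −2.5 log₁₀(ratio) = −2.5 log₁₀(14200) = −2.5 × 4.1523 = -10.381

|Δm| ≈ 10.38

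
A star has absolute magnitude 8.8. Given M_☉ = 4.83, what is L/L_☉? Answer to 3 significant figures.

M − M_☉ = 8.8 − 4.83 = 3.970
L/L_☉ = 10^(−0.4 (M − M_☉)) = 10^-1.588 = 0.02582

L/L_☉ ≈ 0.0258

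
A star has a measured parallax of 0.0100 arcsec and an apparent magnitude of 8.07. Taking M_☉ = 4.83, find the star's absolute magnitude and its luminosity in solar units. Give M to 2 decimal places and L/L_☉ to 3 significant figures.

d = 1/p = 1/0.0100″ = 100.0 pc
M = m − 5 log₁₀ d + 5 = 8.07 − 5·2.0000 + 5 = 3.070
M − M_☉ = 3.070 − 4.83 = -1.760
L/L_☉ = 10^(−0.4 × -1.760) = 5.058

M ≈ 3.07; L/L_☉ ≈ 5.06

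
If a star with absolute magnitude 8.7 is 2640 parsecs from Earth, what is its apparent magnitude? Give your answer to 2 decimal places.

m ≈ 20.81

m = M + 5 log₁₀ d − 5 = 8.7 + 5·3.4216 − 5 = 20.808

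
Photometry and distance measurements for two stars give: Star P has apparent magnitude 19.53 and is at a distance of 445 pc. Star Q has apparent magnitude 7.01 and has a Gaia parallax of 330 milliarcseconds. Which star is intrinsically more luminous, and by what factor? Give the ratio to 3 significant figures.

Star P: M = m − 5 log₁₀ d + 5 = 19.53 − 5·2.6484 + 5 = 11.288
Star Q: p = 330 mas = 0.330″ → d = 1/p = 3.030 pc
Star Q: M = m − 5 log₁₀ d + 5 = 7.01 − 5·0.4815 + 5 = 9.603
ΔM = M_P − M_Q = 11.288 − (9.603) = 1.686; smaller M is more luminous → Star Q.
L ratio = 10^(0.4 |ΔM|) = 10^0.674 = 4.723

Star Q is more luminous, by a factor of 4.72.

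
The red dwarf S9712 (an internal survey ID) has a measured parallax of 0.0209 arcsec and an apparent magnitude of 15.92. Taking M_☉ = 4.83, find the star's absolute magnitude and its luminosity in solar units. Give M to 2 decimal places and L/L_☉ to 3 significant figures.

M ≈ 12.52; L/L_☉ ≈ 8.39×10^-4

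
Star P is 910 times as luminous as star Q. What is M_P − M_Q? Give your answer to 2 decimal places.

M_P − M_Q ≈ -7.40

Pogson: ΔM = −2.5 log₁₀(ratio) = −2.5 log₁₀(910) = −2.5 × 2.9590 = -7.398
Star P is brighter, so it has the smaller magnitude: the difference is negative.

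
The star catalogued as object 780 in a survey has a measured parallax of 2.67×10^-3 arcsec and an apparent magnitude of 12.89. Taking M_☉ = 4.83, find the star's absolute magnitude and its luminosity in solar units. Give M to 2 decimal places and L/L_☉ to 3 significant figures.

d = 1/p = 1/2.67×10^-3″ = 374.5 pc
M = m − 5 log₁₀ d + 5 = 12.89 − 5·2.5735 + 5 = 5.023
M − M_☉ = 5.023 − 4.83 = 0.193
L/L_☉ = 10^(−0.4 × 0.193) = 0.8375

M ≈ 5.02; L/L_☉ ≈ 0.837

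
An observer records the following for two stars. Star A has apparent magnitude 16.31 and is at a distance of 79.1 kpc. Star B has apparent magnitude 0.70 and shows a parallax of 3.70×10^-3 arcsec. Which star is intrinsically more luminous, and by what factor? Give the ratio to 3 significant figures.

Star B is more luminous, by a factor of 20.5.

Star A: d = 79.1 kpc = 79100 pc
Star A: M = m − 5 log₁₀ d + 5 = 16.31 − 5·4.8982 + 5 = -3.181
Star B: d = 1/p = 1/3.70×10^-3″ = 270.3 pc
Star B: M = m − 5 log₁₀ d + 5 = 0.70 − 5·2.4318 + 5 = -6.459
ΔM = M_A − M_B = -3.181 − (-6.459) = 3.278; smaller M is more luminous → Star B.
L ratio = 10^(0.4 |ΔM|) = 10^1.311 = 20.48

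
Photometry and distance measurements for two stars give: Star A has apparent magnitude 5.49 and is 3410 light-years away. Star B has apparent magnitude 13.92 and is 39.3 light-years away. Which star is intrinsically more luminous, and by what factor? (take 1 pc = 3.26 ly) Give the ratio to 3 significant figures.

Star A: d = 3410 ly / 3.26 = 1046 pc
Star A: M = m − 5 log₁₀ d + 5 = 5.49 − 5·3.0195 + 5 = -4.608
Star B: d = 39.3 ly / 3.26 = 12.06 pc
Star B: M = m − 5 log₁₀ d + 5 = 13.92 − 5·1.0812 + 5 = 13.514
ΔM = M_A − M_B = -4.608 − (13.514) = -18.122; smaller M is more luminous → Star A.
L ratio = 10^(0.4 |ΔM|) = 10^7.249 = 1.773×10^7

Star A is more luminous, by a factor of 1.77×10^7.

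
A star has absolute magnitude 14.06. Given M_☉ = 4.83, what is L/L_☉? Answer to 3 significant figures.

L/L_☉ ≈ 2.03×10^-4

M − M_☉ = 14.06 − 4.83 = 9.230
L/L_☉ = 10^(−0.4 (M − M_☉)) = 10^-3.692 = 2.032×10^-4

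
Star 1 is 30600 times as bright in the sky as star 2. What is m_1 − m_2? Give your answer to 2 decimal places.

m_1 − m_2 ≈ -11.21

Pogson: Δm = −2.5 log₁₀(ratio) = −2.5 log₁₀(30600) = −2.5 × 4.4857 = -11.214
Star 1 is brighter, so it has the smaller magnitude: the difference is negative.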